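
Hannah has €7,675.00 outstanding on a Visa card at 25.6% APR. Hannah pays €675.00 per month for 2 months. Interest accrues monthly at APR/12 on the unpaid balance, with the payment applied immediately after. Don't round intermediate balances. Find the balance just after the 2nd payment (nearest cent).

€6,641.56

Monthly rate r = 25.6%/12 = 2.13333% = 0.0213333.
Each month: B ← B·(1+r) − €675.00.
Month 1: interest €163.73; balance after payment €7,163.73.
Month 2: interest €152.83; balance after payment €6,641.56.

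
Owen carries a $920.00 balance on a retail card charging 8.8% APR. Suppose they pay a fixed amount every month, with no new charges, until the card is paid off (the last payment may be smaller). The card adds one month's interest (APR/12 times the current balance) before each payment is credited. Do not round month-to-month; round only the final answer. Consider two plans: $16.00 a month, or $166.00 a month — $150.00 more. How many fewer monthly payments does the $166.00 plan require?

69 fewer payments

Monthly rate r = 8.8%/12 = 0.733333% = 0.00733333.
At $16.00/mo: n = ⌈−ln(1 − rB₀/P)/ln(1+r)⌉ = 75 payments (last $15.15); total interest = total paid − $920.00 = $279.15.
At $166.00/mo: 6 payments (last $112.79); total interest $22.79.
Payments saved = 75 − 6 = 69.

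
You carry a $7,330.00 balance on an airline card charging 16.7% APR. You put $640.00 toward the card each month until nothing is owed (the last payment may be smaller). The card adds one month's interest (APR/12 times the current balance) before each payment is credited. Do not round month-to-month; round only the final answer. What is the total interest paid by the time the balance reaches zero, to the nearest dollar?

Monthly rate r = 16.7%/12 = 1.39167% = 0.0139167.
Payoff takes n = ⌈−ln(1 − rB₀/P)/ln(1+r)⌉ = ⌈12.563⌉ = 13 payments; the last is $361.27.
Total paid = 12·$640.00 + $361.27 = $8,041.27.
Total interest = total paid − principal = $8,041.27 − $7,330.00 = $711.27.

$711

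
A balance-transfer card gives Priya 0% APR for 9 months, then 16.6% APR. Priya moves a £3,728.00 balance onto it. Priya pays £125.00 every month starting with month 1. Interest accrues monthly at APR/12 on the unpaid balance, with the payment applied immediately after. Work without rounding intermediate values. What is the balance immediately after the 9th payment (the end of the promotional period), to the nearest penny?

Promo months 1–9 at r₀ = 0%/12 = 0; months 10+ at r₁ = 16.6%/12 = 0.0138333.
After month 9 (no interest yet): B = £3,728.00 − 9·£125.00 = £2,603.00.

£2,603.00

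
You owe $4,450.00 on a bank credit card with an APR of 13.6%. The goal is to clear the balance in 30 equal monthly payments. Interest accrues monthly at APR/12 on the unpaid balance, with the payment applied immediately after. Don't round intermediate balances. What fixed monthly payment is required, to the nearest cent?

$175.81

Monthly rate r = 13.6%/12 = 1.13333% = 0.0113333.
Level-payment amortization: P = B₀·r / (1 − (1+r)^(−n)) = 4450.00·0.0113333 / (1 − 1.01133^(−30)).
Denominator 1 − (1+r)^(−30) = 0.286867305.
P = 50.4333 / 0.286867305 ≈ 175.81.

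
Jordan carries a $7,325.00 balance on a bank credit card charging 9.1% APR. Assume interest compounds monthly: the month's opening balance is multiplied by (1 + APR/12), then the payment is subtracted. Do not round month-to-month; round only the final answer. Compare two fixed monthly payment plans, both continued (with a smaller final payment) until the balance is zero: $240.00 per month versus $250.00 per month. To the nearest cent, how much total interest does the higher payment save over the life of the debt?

$47.72

Monthly rate r = 9.1%/12 = 0.758333% = 0.00758333.
At $240.00/mo: n = ⌈−ln(1 − rB₀/P)/ln(1+r)⌉ = 35 payments (last $203.07); total interest = total paid − $7,325.00 = $1,038.07.
At $250.00/mo: 34 payments (last $65.35); total interest $990.35.
Interest saved = $1,038.07 − $990.35 = $47.72.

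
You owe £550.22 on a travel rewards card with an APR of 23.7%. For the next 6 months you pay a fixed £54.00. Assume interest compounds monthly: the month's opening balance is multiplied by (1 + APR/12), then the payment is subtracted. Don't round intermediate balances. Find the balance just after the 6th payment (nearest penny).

Monthly rate r = 23.7%/12 = 1.975% = 0.01975.
Each month: B ← B·(1+r) − £54.00.
Month 1: interest £10.87; balance after payment £507.09.
Month 2: interest £10.01; balance after payment £463.10.
Month 3: interest £9.15; balance after payment £418.25.
Month 4: interest £8.26; balance after payment £372.51.
Month 5: interest £7.36; balance after payment £325.87.
Month 6: interest £6.44; balance after payment £278.30.

£278.30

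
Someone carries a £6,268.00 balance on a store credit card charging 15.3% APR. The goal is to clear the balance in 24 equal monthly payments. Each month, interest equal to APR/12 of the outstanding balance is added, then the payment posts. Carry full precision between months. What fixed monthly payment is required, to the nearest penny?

Monthly rate r = 15.3%/12 = 1.275% = 0.01275.
Level-payment amortization: P = B₀·r / (1 − (1+r)^(−n)) = 6268.00·0.01275 / (1 − 1.01275^(−24)).
Denominator 1 − (1+r)^(−24) = 0.262187591.
P = 79.917 / 0.262187591 ≈ 304.81.

£304.81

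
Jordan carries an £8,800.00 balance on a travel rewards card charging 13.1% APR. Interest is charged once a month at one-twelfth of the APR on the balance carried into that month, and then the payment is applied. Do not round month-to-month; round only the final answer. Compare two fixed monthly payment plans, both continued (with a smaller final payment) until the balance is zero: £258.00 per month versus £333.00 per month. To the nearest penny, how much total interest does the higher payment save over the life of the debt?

Monthly rate r = 13.1%/12 = 1.09167% = 0.0109167.
At £258.00/mo: n = ⌈−ln(1 − rB₀/P)/ln(1+r)⌉ = 43 payments (last £232.03); total interest = total paid − £8,800.00 = £2,268.03.
At £333.00/mo: 32 payments (last £116.37); total interest £1,639.37.
Interest saved = £2,268.03 − £1,639.37 = £628.66.

£628.66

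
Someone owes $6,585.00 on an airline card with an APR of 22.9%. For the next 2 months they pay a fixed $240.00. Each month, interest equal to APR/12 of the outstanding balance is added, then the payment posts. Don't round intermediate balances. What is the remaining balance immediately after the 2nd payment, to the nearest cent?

Monthly rate r = 22.9%/12 = 1.90833% = 0.0190833.
Each month: B ← B·(1+r) − $240.00.
Month 1: interest $125.66; balance after payment $6,470.66.
Month 2: interest $123.48; balance after payment $6,354.15.

$6,354.15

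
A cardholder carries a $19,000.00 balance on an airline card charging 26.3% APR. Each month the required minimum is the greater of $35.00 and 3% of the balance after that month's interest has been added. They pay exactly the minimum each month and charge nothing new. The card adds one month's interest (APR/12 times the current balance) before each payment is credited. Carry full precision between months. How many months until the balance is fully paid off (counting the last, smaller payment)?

Monthly rate r = 26.3%/12 = 2.19167% = 0.0219167.
While 3% of the post-interest balance exceeds $35.00, each month B ← (B·(1+r))·(1 − 0.03), i.e. B shrinks by the factor (1+r)·0.97 = 0.99126.
This holds for months 1–321. Entering month 322 the balance is $1,134.62; 3% of the post-interest balance is now below $35.00, so the flat $35.00 minimum applies from here.
From month 322 a fixed $35.00 at rate r clears $1,134.62 in 58 more payments. Total: 321 + 58 = 379 months.

379 months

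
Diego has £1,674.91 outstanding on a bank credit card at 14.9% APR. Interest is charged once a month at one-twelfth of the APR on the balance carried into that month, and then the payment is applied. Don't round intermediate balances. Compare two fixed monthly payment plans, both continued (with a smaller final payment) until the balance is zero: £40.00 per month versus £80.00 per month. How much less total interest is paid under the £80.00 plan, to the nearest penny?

Monthly rate r = 14.9%/12 = 1.24167% = 0.0124167.
At £40.00/mo: n = ⌈−ln(1 − rB₀/P)/ln(1+r)⌉ = 60 payments (last £18.63); total interest = total paid − £1,674.91 = £703.72.
At £80.00/mo: 25 payments (last £31.79); total interest £276.88.
Interest saved = £703.72 − £276.88 = £426.84.

£426.84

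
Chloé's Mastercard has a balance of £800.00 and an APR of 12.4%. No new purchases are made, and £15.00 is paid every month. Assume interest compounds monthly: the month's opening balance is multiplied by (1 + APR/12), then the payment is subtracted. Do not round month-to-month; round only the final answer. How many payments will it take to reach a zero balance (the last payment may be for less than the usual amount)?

78 months

Monthly rate r = 12.4%/12 = 1.03333% = 0.0103333.
Recurrence: B ← B·(1+r) − £15.00.
Month 1: interest £8.27; balance after payment £793.27.
Month 2: interest £8.20; balance after payment £786.46.
Closed form: n = −ln(1 − rB₀/P)/ln(1+r) = −ln(0.44889)/ln(1.01033) ≈ 77.914, so the balance reaches zero during payment 78.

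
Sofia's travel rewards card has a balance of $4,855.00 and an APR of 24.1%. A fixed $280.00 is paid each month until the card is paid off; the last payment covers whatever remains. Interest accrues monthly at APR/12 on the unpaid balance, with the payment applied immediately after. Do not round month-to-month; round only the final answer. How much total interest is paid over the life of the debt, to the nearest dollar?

Monthly rate r = 24.1%/12 = 2.00833% = 0.0200833.
Payoff takes n = ⌈−ln(1 − rB₀/P)/ln(1+r)⌉ = ⌈21.528⌉ = 22 payments; the last is $148.46.
Total paid = 21·$280.00 + $148.46 = $6,028.46.
Total interest = total paid − principal = $6,028.46 − $4,855.00 = $1,173.46.

$1,173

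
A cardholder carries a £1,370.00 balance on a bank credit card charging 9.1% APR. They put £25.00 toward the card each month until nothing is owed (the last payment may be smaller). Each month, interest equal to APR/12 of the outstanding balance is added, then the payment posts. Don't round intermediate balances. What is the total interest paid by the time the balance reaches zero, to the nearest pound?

£407

Monthly rate r = 9.1%/12 = 0.758333% = 0.00758333.
Payoff takes n = ⌈−ln(1 − rB₀/P)/ln(1+r)⌉ = ⌈71.096⌉ = 72 payments; the last is £2.41.
Total paid = 71·£25.00 + £2.41 = £1,777.41.
Total interest = total paid − principal = £1,777.41 − £1,370.00 = £407.41.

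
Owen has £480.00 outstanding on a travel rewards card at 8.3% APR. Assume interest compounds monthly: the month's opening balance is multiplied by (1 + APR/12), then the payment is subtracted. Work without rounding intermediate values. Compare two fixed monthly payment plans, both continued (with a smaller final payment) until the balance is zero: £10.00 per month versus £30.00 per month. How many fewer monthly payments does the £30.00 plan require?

41 fewer payments

Monthly rate r = 8.3%/12 = 0.691667% = 0.00691667.
At £10.00/mo: n = ⌈−ln(1 − rB₀/P)/ln(1+r)⌉ = 59 payments (last £5.35); total interest = total paid − £480.00 = £105.35.
At £30.00/mo: 18 payments (last £0.46); total interest £30.46.
Payments saved = 59 − 18 = 41.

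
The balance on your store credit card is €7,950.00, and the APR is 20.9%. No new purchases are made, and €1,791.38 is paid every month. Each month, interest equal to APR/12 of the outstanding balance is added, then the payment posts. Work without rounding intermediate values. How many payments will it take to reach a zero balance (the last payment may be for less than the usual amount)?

Monthly rate r = 20.9%/12 = 1.74167% = 0.0174167.
Recurrence: B ← B·(1+r) − €1,791.38.
Month 1: interest €138.46; balance after payment €6,297.08.
Month 2: interest €109.67; balance after payment €4,615.38.
Month 3: interest €80.38; balance after payment €2,904.38.
Month 4: interest €50.58; balance after payment €1,163.59.
Month 5: interest €20.27; balance after payment €0.00.

5 payments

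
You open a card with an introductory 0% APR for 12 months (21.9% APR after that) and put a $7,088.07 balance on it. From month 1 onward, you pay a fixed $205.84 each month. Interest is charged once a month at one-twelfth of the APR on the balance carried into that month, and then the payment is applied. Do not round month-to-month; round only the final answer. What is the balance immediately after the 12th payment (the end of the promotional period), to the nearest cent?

$4,617.99

Promo months 1–12 at r₀ = 0%/12 = 0; months 13+ at r₁ = 21.9%/12 = 0.01825.
After month 12 (no interest yet): B = $7,088.07 − 12·$205.84 = $4,617.99.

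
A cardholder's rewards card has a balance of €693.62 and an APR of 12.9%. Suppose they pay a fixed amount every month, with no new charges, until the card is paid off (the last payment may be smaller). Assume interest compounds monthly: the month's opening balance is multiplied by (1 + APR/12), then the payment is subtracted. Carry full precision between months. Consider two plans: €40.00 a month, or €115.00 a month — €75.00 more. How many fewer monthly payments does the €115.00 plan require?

Monthly rate r = 12.9%/12 = 1.075% = 0.01075.
At €40.00/mo: n = ⌈−ln(1 − rB₀/P)/ln(1+r)⌉ = 20 payments (last €11.79); total interest = total paid − €693.62 = €78.17.
At €115.00/mo: 7 payments (last €31.10); total interest €27.48.
Payments saved = 20 − 7 = 13.

13 fewer payments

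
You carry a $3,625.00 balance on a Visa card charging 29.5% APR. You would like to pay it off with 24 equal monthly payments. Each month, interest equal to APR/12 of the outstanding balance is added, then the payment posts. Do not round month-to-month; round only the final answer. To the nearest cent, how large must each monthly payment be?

Monthly rate r = 29.5%/12 = 2.45833% = 0.0245833.
Level-payment amortization: P = B₀·r / (1 − (1+r)^(−n)) = 3625.00·0.0245833 / (1 − 1.02458^(−24)).
Denominator 1 − (1+r)^(−24) = 0.441703235.
P = 89.1146 / 0.441703235 ≈ 201.75.

$201.75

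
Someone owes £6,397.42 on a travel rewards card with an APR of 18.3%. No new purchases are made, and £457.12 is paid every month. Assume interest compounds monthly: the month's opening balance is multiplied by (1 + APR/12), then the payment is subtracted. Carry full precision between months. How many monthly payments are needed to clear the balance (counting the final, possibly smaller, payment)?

16 payments

Monthly rate r = 18.3%/12 = 1.525% = 0.01525.
Recurrence: B ← B·(1+r) − £457.12.
Month 1: interest £97.56; balance after payment £6,037.86.
Month 2: interest £92.08; balance after payment £5,672.82.
Closed form: n = −ln(1 − rB₀/P)/ln(1+r) = −ln(0.78658)/ln(1.01525) ≈ 15.862, so the balance reaches zero during payment 16.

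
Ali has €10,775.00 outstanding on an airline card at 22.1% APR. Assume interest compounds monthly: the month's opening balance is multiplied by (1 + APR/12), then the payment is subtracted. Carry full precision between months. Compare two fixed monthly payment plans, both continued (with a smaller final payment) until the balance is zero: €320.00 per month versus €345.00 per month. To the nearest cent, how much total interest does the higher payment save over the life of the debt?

€787.53

Monthly rate r = 22.1%/12 = 1.84167% = 0.0184167.
At €320.00/mo: n = ⌈−ln(1 − rB₀/P)/ln(1+r)⌉ = 54 payments (last €12.48); total interest = total paid − €10,775.00 = €6,197.48.
At €345.00/mo: 47 payments (last €314.95); total interest €5,409.95.
Interest saved = €6,197.48 − €5,409.95 = €787.53.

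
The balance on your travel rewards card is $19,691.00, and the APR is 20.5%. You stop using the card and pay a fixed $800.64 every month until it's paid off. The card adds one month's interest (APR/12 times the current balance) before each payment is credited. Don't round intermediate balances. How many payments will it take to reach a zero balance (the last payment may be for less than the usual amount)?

Monthly rate r = 20.5%/12 = 1.70833% = 0.0170833.
Recurrence: B ← B·(1+r) − $800.64.
Month 1: interest $336.39; balance after payment $19,226.75.
Month 2: interest $328.46; balance after payment $18,754.56.
Closed form: n = −ln(1 − rB₀/P)/ln(1+r) = −ln(0.57985)/ln(1.01708) ≈ 32.173, so the balance reaches zero during payment 33.

33 months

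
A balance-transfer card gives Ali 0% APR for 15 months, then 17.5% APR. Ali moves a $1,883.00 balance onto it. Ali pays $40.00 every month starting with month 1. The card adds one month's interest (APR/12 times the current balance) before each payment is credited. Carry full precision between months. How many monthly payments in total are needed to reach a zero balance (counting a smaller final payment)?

59 months

Promo months 1–15 at r₀ = 0%/12 = 0; months 16+ at r₁ = 17.5%/12 = 0.0145833.
After month 15 (no interest yet): B = $1,883.00 − 15·$40.00 = $1,283.00.
Then at r₁ with $40.00/mo: n₂ = −ln(1 − r₁·B/P)/ln(1+r₁) ≈ 43.56 → 44 more payments.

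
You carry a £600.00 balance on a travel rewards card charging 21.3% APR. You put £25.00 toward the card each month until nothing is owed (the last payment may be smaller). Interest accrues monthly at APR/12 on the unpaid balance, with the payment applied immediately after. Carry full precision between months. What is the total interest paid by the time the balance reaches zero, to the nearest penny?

£188.84

Monthly rate r = 21.3%/12 = 1.775% = 0.01775.
Payoff takes n = ⌈−ln(1 − rB₀/P)/ln(1+r)⌉ = ⌈31.551⌉ = 32 payments; the last is £13.84.
Total paid = 31·£25.00 + £13.84 = £788.84.
Total interest = total paid − principal = £788.84 − £600.00 = £188.84.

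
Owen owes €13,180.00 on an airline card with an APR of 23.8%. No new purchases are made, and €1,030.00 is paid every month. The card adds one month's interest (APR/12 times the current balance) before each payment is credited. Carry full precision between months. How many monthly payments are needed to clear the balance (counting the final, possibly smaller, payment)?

Monthly rate r = 23.8%/12 = 1.98333% = 0.0198333.
Recurrence: B ← B·(1+r) − €1,030.00.
Month 1: interest €261.40; balance after payment €12,411.40.
Month 2: interest €246.16; balance after payment €11,627.56.
Closed form: n = −ln(1 − rB₀/P)/ln(1+r) = −ln(0.74621)/ln(1.01983) ≈ 14.906, so the balance reaches zero during payment 15.

15 months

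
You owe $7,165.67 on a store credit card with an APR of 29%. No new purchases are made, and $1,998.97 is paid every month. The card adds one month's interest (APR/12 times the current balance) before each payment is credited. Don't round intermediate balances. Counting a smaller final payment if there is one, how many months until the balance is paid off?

4 months

Monthly rate r = 29%/12 = 2.41667% = 0.0241667.
Recurrence: B ← B·(1+r) − $1,998.97.
Month 1: interest $173.17; balance after payment $5,339.87.
Month 2: interest $129.05; balance after payment $3,469.95.
Month 3: interest $83.86; balance after payment $1,554.83.
Month 4: interest $37.58; balance after payment $0.00.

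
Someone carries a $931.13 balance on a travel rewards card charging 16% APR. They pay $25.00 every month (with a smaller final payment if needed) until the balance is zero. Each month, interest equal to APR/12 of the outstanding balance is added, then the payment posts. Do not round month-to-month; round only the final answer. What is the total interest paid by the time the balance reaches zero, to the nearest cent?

$364.41

Monthly rate r = 16%/12 = 1.33333% = 0.0133333.
Payoff takes n = ⌈−ln(1 − rB₀/P)/ln(1+r)⌉ = ⌈51.821⌉ = 52 payments; the last is $20.54.
Total paid = 51·$25.00 + $20.54 = $1,295.54.
Total interest = total paid − principal = $1,295.54 − $931.13 = $364.41.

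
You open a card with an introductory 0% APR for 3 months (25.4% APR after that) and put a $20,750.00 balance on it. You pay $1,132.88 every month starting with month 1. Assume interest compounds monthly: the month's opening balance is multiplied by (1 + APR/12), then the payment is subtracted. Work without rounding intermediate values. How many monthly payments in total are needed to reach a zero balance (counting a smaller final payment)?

22 months

Promo months 1–3 at r₀ = 0%/12 = 0; months 4+ at r₁ = 25.4%/12 = 0.0211667.
After month 3 (no interest yet): B = $20,750.00 − 3·$1,132.88 = $17,351.36.
Then at r₁ with $1,132.88/mo: n₂ = −ln(1 − r₁·B/P)/ln(1+r₁) ≈ 18.71 → 19 more payments.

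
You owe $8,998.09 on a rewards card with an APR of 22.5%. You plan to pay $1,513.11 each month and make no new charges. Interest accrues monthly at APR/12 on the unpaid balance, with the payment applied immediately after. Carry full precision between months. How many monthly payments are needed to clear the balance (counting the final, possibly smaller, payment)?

Monthly rate r = 22.5%/12 = 1.875% = 0.01875.
Recurrence: B ← B·(1+r) − $1,513.11.
Month 1: interest $168.71; balance after payment $7,653.69.
Month 2: interest $143.51; balance after payment $6,284.09.
Closed form: n = −ln(1 − rB₀/P)/ln(1+r) = −ln(0.8885)/ln(1.01875) ≈ 6.364, so the balance reaches zero during payment 7.

7 months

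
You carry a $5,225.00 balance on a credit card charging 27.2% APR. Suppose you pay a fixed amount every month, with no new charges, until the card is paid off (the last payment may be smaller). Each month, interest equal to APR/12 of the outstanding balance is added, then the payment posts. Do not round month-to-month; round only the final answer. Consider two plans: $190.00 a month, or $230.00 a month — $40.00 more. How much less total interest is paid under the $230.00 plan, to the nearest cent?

$853.05

Monthly rate r = 27.2%/12 = 2.26667% = 0.0226667.
At $190.00/mo: n = ⌈−ln(1 − rB₀/P)/ln(1+r)⌉ = 44 payments (last $107.42); total interest = total paid − $5,225.00 = $3,052.42.
At $230.00/mo: 33 payments (last $64.37); total interest $2,199.37.
Interest saved = $3,052.42 − $2,199.37 = $853.05.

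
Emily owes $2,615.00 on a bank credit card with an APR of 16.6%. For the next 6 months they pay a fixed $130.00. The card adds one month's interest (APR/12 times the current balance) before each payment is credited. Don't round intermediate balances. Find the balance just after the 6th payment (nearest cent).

Monthly rate r = 16.6%/12 = 1.38333% = 0.0138333.
Each month: B ← B·(1+r) − $130.00.
Month 1: interest $36.17; balance after payment $2,521.17.
Month 2: interest $34.88; balance after payment $2,426.05.
Month 3: interest $33.56; balance after payment $2,329.61.
Month 4: interest $32.23; balance after payment $2,231.84.
Month 5: interest $30.87; balance after payment $2,132.71.
Month 6: interest $29.50; balance after payment $2,032.21.

$2,032.21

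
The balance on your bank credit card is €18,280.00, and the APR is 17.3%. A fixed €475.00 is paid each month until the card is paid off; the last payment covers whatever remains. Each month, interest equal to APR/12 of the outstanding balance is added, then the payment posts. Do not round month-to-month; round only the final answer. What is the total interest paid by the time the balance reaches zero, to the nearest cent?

Monthly rate r = 17.3%/12 = 1.44167% = 0.0144167.
Payoff takes n = ⌈−ln(1 − rB₀/P)/ln(1+r)⌉ = ⌈56.538⌉ = 57 payments; the last is €256.17.
Total paid = 56·€475.00 + €256.17 = €26,856.17.
Total interest = total paid − principal = €26,856.17 − €18,280.00 = €8,576.17.

€8,576.17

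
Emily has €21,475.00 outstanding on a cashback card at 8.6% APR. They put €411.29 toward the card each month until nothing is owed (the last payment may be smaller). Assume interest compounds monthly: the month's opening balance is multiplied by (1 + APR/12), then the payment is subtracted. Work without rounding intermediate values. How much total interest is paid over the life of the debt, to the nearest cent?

€5,521.26

Monthly rate r = 8.6%/12 = 0.716667% = 0.00716667.
Payoff takes n = ⌈−ln(1 − rB₀/P)/ln(1+r)⌉ = ⌈65.637⌉ = 66 payments; the last is €262.41.
Total paid = 65·€411.29 + €262.41 = €26,996.26.
Total interest = total paid − principal = €26,996.26 − €21,475.00 = €5,521.26.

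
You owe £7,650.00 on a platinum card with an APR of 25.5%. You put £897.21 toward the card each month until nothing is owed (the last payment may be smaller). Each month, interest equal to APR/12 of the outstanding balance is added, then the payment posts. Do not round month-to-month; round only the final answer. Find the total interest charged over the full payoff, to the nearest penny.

Monthly rate r = 25.5%/12 = 2.125% = 0.02125.
Payoff takes n = ⌈−ln(1 − rB₀/P)/ln(1+r)⌉ = ⌈9.507⌉ = 10 payments; the last is £456.90.
Total paid = 9·£897.21 + £456.90 = £8,531.79.
Total interest = total paid − principal = £8,531.79 − £7,650.00 = £881.79.

£881.79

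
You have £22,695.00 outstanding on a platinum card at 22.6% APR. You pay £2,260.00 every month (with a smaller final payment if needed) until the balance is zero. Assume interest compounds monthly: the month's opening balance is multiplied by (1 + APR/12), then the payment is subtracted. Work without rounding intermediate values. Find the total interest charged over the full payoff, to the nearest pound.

£2,702

Monthly rate r = 22.6%/12 = 1.88333% = 0.0188333.
Payoff takes n = ⌈−ln(1 − rB₀/P)/ln(1+r)⌉ = ⌈11.236⌉ = 12 payments; the last is £536.93.
Total paid = 11·£2,260.00 + £536.93 = £25,396.93.
Total interest = total paid − principal = £25,396.93 − £22,695.00 = £2,701.93.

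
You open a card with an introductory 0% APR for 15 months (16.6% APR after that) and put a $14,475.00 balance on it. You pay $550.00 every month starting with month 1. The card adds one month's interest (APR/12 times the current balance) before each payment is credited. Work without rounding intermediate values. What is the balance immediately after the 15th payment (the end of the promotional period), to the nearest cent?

Promo months 1–15 at r₀ = 0%/12 = 0; months 16+ at r₁ = 16.6%/12 = 0.0138333.
After month 15 (no interest yet): B = $14,475.00 − 15·$550.00 = $6,225.00.

$6,225.00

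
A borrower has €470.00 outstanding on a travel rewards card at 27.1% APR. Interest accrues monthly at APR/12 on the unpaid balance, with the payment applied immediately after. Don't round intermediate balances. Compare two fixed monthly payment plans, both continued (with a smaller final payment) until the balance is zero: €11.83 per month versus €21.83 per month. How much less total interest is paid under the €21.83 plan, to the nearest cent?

€554.24

Monthly rate r = 27.1%/12 = 2.25833% = 0.0225833.
At €11.83/mo: n = ⌈−ln(1 − rB₀/P)/ln(1+r)⌉ = 102 payments (last €10.43); total interest = total paid − €470.00 = €735.26.
At €21.83/mo: 30 payments (last €17.95); total interest €181.02.
Interest saved = €735.26 − €181.02 = €554.24.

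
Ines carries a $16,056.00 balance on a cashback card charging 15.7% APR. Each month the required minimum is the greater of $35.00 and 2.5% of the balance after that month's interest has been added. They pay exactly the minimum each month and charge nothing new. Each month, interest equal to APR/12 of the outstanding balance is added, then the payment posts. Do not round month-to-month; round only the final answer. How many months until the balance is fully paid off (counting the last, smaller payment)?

256 months

Monthly rate r = 15.7%/12 = 1.30833% = 0.0130833.
While 2.5% of the post-interest balance exceeds $35.00, each month B ← (B·(1+r))·(1 − 0.025), i.e. B shrinks by the factor (1+r)·0.975 = 0.98776.
This holds for months 1–200. Entering month 201 the balance is $1,366.45; 2.5% of the post-interest balance is now below $35.00, so the flat $35.00 minimum applies from here.
From month 201 a fixed $35.00 at rate r clears $1,366.45 in 56 more payments. Total: 200 + 56 = 256 months.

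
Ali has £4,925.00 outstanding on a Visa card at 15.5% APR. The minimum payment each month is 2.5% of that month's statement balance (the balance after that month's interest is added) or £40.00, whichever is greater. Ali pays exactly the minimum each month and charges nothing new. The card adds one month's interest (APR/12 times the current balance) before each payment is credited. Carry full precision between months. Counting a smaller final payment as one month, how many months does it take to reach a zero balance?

Monthly rate r = 15.5%/12 = 1.29167% = 0.0129167.
While 2.5% of the post-interest balance exceeds £40.00, each month B ← (B·(1+r))·(1 − 0.025), i.e. B shrinks by the factor (1+r)·0.975 = 0.98759.
This holds for months 1–92. Entering month 93 the balance is £1,561.75; 2.5% of the post-interest balance is now below £40.00, so the flat £40.00 minimum applies from here.
From month 93 a fixed £40.00 at rate r clears £1,561.75 in 55 more payments. Total: 92 + 55 = 147 months.

147 months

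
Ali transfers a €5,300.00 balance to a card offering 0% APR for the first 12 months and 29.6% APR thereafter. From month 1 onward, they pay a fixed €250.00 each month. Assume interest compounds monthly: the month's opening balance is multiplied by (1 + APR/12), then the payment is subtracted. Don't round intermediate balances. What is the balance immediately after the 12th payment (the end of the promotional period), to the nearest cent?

€2,300.00

Promo months 1–12 at r₀ = 0%/12 = 0; months 13+ at r₁ = 29.6%/12 = 0.0246667.
After month 12 (no interest yet): B = €5,300.00 − 12·€250.00 = €2,300.00.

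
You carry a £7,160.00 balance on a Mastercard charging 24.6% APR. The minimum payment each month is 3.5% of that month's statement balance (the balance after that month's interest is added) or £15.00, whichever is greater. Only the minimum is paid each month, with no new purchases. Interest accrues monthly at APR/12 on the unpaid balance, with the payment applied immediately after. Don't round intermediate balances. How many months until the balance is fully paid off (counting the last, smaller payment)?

Monthly rate r = 24.6%/12 = 2.05% = 0.0205.
While 3.5% of the post-interest balance exceeds £15.00, each month B ← (B·(1+r))·(1 − 0.035), i.e. B shrinks by the factor (1+r)·0.965 = 0.98478.
This holds for months 1–185. Entering month 186 the balance is £419.64; 3.5% of the post-interest balance is now below £15.00, so the flat £15.00 minimum applies from here.
From month 186 a fixed £15.00 at rate r clears £419.64 in 42 more payments. Total: 185 + 42 = 227 months.

227 months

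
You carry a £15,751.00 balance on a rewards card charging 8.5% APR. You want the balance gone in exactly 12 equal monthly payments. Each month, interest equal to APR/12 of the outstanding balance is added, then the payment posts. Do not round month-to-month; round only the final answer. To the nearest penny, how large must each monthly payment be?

£1,373.80

Monthly rate r = 8.5%/12 = 0.708333% = 0.00708333.
Level-payment amortization: P = B₀·r / (1 − (1+r)^(−n)) = 15751.00·0.00708333 / (1 − 1.00708^(−12)).
Denominator 1 − (1+r)^(−12) = 0.0812124627.
P = 111.57 / 0.0812124627 ≈ 1373.80.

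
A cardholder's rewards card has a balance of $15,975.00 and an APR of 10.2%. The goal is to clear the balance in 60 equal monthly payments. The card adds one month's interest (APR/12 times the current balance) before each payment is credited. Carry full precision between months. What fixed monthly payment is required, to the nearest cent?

$341.00

Monthly rate r = 10.2%/12 = 0.85% = 0.0085.
Level-payment amortization: P = B₀·r / (1 − (1+r)^(−n)) = 15975.00·0.0085 / (1 − 1.0085^(−60)).
Denominator 1 − (1+r)^(−60) = 0.39820878.
P = 135.787 / 0.39820878 ≈ 341.00.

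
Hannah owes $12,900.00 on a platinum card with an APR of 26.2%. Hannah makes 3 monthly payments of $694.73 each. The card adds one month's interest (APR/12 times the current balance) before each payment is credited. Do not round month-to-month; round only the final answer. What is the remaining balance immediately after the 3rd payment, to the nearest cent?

Monthly rate r = 26.2%/12 = 2.18333% = 0.0218333.
Each month: B ← B·(1+r) − $694.73.
Month 1: interest $281.65; balance after payment $12,486.92.
Month 2: interest $272.63; balance after payment $12,064.82.
Month 3: interest $263.42; balance after payment $11,633.51.

$11,633.51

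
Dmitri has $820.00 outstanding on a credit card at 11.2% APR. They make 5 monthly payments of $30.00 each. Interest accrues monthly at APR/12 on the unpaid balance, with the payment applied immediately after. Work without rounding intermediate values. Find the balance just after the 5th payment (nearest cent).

Monthly rate r = 11.2%/12 = 0.933333% = 0.00933333.
Each month: B ← B·(1+r) − $30.00.
Month 1: interest $7.65; balance after payment $797.65.
Month 2: interest $7.44; balance after payment $775.10.
Month 3: interest $7.23; balance after payment $752.33.
Month 4: interest $7.02; balance after payment $729.35.
Month 5: interest $6.81; balance after payment $706.16.

$706.16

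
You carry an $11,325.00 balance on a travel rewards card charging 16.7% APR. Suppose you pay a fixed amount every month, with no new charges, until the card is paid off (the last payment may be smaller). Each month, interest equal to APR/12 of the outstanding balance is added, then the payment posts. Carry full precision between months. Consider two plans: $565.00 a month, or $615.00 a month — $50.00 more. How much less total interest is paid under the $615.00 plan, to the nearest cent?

$194.69

Monthly rate r = 16.7%/12 = 1.39167% = 0.0139167.
At $565.00/mo: n = ⌈−ln(1 − rB₀/P)/ln(1+r)⌉ = 24 payments (last $375.71); total interest = total paid − $11,325.00 = $2,045.71.
At $615.00/mo: 22 payments (last $261.02); total interest $1,851.02.
Interest saved = $2,045.71 − $1,851.02 = $194.69.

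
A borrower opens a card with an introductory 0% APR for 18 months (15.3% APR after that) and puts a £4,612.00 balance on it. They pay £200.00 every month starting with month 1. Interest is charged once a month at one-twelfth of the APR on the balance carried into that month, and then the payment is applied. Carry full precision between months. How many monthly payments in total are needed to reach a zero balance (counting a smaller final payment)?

Promo months 1–18 at r₀ = 0%/12 = 0; months 19+ at r₁ = 15.3%/12 = 0.01275.
After month 18 (no interest yet): B = £4,612.00 − 18·£200.00 = £1,012.00.
Then at r₁ with £200.00/mo: n₂ = −ln(1 − r₁·B/P)/ln(1+r₁) ≈ 5.26 → 6 more payments.

24 payments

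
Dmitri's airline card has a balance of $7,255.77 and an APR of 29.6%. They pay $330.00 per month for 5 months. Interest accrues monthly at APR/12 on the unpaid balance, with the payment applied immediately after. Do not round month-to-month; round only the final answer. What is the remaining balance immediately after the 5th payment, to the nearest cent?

Monthly rate r = 29.6%/12 = 2.46667% = 0.0246667.
Each month: B ← B·(1+r) − $330.00.
Month 1: interest $178.98; balance after payment $7,104.75.
Month 2: interest $175.25; balance after payment $6,950.00.
Month 3: interest $171.43; balance after payment $6,791.43.
Month 4: interest $167.52; balance after payment $6,628.95.
Month 5: interest $163.51; balance after payment $6,462.47.

$6,462.47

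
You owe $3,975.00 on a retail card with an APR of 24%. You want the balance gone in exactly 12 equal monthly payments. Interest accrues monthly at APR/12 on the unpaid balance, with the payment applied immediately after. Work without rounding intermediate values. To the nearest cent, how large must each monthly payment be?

$375.87

Monthly rate r = 24%/12 = 2% = 0.02.
Level-payment amortization: P = B₀·r / (1 − (1+r)^(−n)) = 3975.00·0.02 / (1 − 1.02^(−12)).
Denominator 1 − (1+r)^(−12) = 0.211506824.
P = 79.5 / 0.211506824 ≈ 375.87.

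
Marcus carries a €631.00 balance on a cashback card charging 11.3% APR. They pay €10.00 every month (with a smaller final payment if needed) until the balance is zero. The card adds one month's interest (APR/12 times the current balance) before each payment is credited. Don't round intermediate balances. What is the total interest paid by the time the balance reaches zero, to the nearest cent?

€331.25

Monthly rate r = 11.3%/12 = 0.941667% = 0.00941667.
Payoff takes n = ⌈−ln(1 − rB₀/P)/ln(1+r)⌉ = ⌈96.224⌉ = 97 payments; the last is €2.25.
Total paid = 96·€10.00 + €2.25 = €962.25.
Total interest = total paid − principal = €962.25 − €631.00 = €331.25.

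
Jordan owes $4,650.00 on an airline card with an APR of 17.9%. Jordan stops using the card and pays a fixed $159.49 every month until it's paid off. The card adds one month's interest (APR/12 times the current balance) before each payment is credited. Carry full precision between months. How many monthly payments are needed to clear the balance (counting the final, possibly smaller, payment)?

Monthly rate r = 17.9%/12 = 1.49167% = 0.0149167.
Recurrence: B ← B·(1+r) − $159.49.
Month 1: interest $69.36; balance after payment $4,559.87.
Month 2: interest $68.02; balance after payment $4,468.40.
Closed form: n = −ln(1 − rB₀/P)/ln(1+r) = −ln(0.5651)/ln(1.01492) ≈ 38.548, so the balance reaches zero during payment 39.

39 payments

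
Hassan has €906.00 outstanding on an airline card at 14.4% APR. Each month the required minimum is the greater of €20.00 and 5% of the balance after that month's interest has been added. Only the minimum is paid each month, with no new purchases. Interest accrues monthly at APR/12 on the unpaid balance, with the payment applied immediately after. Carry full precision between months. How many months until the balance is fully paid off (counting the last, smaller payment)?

44 months

Monthly rate r = 14.4%/12 = 1.2% = 0.012.
While 5% of the post-interest balance exceeds €20.00, each month B ← (B·(1+r))·(1 − 0.05), i.e. B shrinks by the factor (1+r)·0.95 = 0.9614.
This holds for months 1–22. Entering month 23 the balance is €381.08; 5% of the post-interest balance is now below €20.00, so the flat €20.00 minimum applies from here.
From month 23 a fixed €20.00 at rate r clears €381.08 in 22 more payments. Total: 22 + 22 = 44 months.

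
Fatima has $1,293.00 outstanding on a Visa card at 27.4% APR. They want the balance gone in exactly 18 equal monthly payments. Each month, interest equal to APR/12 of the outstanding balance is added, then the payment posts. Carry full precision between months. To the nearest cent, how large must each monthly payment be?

Monthly rate r = 27.4%/12 = 2.28333% = 0.0228333.
Level-payment amortization: P = B₀·r / (1 − (1+r)^(−n)) = 1293.00·0.0228333 / (1 − 1.02283^(−18)).
Denominator 1 − (1+r)^(−18) = 0.333941634.
P = 29.5235 / 0.333941634 ≈ 88.41.

$88.41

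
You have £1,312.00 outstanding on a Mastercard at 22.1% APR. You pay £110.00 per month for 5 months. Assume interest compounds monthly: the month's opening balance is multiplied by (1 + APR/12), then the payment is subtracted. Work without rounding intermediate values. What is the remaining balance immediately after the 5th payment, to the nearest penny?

Monthly rate r = 22.1%/12 = 1.84167% = 0.0184167.
Each month: B ← B·(1+r) − £110.00.
Month 1: interest £24.16; balance after payment £1,226.16.
Month 2: interest £22.58; balance after payment £1,138.74.
Month 3: interest £20.97; balance after payment £1,049.72.
Month 4: interest £19.33; balance after payment £959.05.
Month 5: interest £17.66; balance after payment £866.71.

£866.71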